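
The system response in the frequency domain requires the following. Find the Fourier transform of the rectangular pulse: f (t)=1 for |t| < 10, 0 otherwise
F(omega) = integral from -10 to 10 of e^(-j*omega*t) dt
= 2*sin(10*omega)/omega = 20*sinc(10*omega/pi)

Answer: 2*sin(10*omega)/omega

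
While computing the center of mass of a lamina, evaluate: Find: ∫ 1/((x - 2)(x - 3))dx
Partial fractions: 1/((x-2)(x-3)) = A/(x-2)+B/(x-3)
A = -1, B = 1
∫ [-1· 1/(x-2)+1· 1/(x-3)] dx
= (1)[ln|x-3| - ln|x-2|]+C

Answer: ln|(x-3)/(x-2)|+C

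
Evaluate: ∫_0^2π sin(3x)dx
Antiderivative: -cos(3x)/3
Evaluate at bounds: [-cos(3·2π)/3] - [-cos(3·0)/3]
=(-(1)+(1))/3=0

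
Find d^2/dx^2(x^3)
Apply power rule 2 times:
d^1: 3x^2
d^2: 6x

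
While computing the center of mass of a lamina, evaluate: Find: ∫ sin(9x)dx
Using substitution u=9x: ∫ sin(u) du/9=-cos(u)/9 + C

Answer: (-1/9)cos(9x) + C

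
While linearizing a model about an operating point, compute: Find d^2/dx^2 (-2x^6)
Apply power rule 2 times:
d^1: -12x^5
d^2: -60x^4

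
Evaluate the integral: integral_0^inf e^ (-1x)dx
integral_0^inf e^(-1x) dx=[-1/1 * e^(-1x)]_0^inf
=0 - (-1/1)=1/1

Answer: 1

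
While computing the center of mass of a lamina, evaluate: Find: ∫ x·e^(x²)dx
Let u = x², du = 2x dx
∫ (1/2)e^u du = e^u/2 + C

Answer: e^(x²)/2 + C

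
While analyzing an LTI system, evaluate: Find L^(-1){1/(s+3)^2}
L^(-1){1/(s-a)^n}=t^(n-1)·e^(at)/(n-1)!
Here a=-3, n=2: t^1·e^(-3t)/1

Answer: t·e^(-3t)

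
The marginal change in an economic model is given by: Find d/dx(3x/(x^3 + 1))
Quotient rule: (f/g)' = (f'g - fg')/g²
f = 3x, f' = 3
g = x^3+1, g' = 3x^2

Answer: (3·(x^3+1)-9x^3)/(x^3+1)²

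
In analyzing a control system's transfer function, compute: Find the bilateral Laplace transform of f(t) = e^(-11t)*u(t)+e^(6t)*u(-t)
For e^(-11t)*u(t): L = 1/(s + 11), Re(s) > -11
For e^(6t)*u(-t): L = -1/(s-6), Re(s) < 6
Combined: F(s) = 1/(s + 11) - 1/(s-6), -11 < Re(s) < 6

Answer: 1/(s + 11) - 1/(s-6), ROC: -11 < Re(s) < 6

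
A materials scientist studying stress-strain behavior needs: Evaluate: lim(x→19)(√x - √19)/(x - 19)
Multiply by conjugate (√x+√19)/(√x+√19):
= (x - 19)/((x - 19)(√x+√19)) = 1/(√x+√19)
As x → 19: 1/(2√19)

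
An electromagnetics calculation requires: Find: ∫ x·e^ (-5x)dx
Integration by parts: u = x, dv = e^(-5x) dx
du = dx, v = e^(-5x)/(-5)
= x·e^(-5x)/(-5) - ∫ e^(-5x)/(-5) dx
= x·e^(-5x)/(-5) - e^(-5x)/25 + C

Answer: e^(-5x)(x/(-5) - 1/25) + C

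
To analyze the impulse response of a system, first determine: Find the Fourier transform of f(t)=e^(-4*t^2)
The Fourier transform of a Gaussian e^(-a*t^2) is sqrt(pi/a)*e^(-omega^2/(4a)).
With a=4: F(omega)=sqrt(pi)/2*e^(-omega^2/16)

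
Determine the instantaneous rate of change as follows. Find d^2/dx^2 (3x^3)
Apply power rule 2 times:
d^1: 9x^2
d^2: 18x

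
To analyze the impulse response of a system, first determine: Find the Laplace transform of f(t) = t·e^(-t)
L{t·e^(at)}=1/(s-a)²
L{t·e^(-t)}=1/(s + 1)²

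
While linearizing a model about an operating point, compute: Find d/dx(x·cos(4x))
Product rule: (fg)' = f'g+fg'
f = x, f' = 1
g = cos(4x), g' = -4·sin(4x)

Answer: cos(4x)-4x·sin(4x)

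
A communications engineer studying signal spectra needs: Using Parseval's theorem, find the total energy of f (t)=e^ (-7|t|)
Parseval's theorem: E=integral |f(t)|^2 dt=(1/2pi) integral |F(omega)|^2 domega
E=integral_{-inf}^{inf} e^(-14|t|) dt=2*integral_0^inf e^(-14t) dt=2/(2*7)=1/7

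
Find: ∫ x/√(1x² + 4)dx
Let u=x² + 4, du=2x dx
∫ (1/2)·u^(-1/2) du=√u + C

Answer: √(x² + 4) + C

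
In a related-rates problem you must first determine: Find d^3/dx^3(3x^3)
Apply power rule 3 times:
d^1: 9x^2
d^2: 18x
d^3: 18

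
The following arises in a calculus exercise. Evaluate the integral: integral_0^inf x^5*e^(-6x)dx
This is a Gamma integral. Substitute u=6x (du=6 dx):
integral_0^inf x^5 * e^(-6x) dx=(1/6^6) integral_0^inf u^5 * e^(-u) du
=Gamma(6)/6^6=5!/6^6=120/46656

Answer: 5/1944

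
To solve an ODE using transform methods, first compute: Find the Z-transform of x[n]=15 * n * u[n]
Z{n * u[n]}=z/(z-1)^2
By linearity: Z{15 * n * u[n]}=15z/(z-1)^2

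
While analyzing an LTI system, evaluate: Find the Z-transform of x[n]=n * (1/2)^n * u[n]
Using the property Z{n*a^n*u[n]}=az/(z-a)^2
With a=1/2: X(z)=(1/2)z/(z - 1/2)^2, |z| > 1/2

Answer: (1/2)z/(z - 1/2)^2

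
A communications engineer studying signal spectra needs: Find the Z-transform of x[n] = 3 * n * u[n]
Z{n*u[n]} = z/(z-1)^2
By linearity: Z{3*n*u[n]} = 3z/(z-1)^2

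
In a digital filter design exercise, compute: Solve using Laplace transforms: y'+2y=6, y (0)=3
Take L of both sides: sY(s)-3+2Y(s)=6/s
Y(s)(s+2)=6/s+3
Y(s)=6/(s(s+2))+3/(s+2)
Partial fractions: 6/(s(s+2))=3/s - 3/(s+2)
So Y(s)=3/s
Inverse transform (L^(-1){1/s}=1, L^(-1){1/(s+2)}=e^(-2t)):

Answer: y(t)=3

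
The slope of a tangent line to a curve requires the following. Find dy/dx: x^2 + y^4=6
Differentiate: 2x + 4y^3·(dy/dx) = 0
dy/dx = -2x/(4y^3)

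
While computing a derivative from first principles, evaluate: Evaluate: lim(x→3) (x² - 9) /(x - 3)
Factor: (x² - 9)=(x-3)(x + 3)
Cancel (x-3): lim(x→3) (x + 3)=6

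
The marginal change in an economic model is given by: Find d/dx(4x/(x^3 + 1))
Quotient rule: (f/g)'=(f'g - fg')/g²
f=4x, f'=4
g=x^3 + 1, g'=3x^2

Answer: (4·(x^3 + 1) - 12x^3)/(x^3 + 1)²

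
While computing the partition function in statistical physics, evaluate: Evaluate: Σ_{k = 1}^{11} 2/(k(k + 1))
Partial fractions: 2/(k(k + 1))=2/k - 2/(k + 1)
Telescoping sum: 2(1 - 1/12)=2·11/12

Answer: 11/6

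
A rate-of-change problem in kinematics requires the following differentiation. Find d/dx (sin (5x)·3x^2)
Product rule: (fg)' = f'g+fg'
f = sin(5x), f' = 5·cos(5x)
g = 3x^2, g' = 6x

Answer: 15·cos(5x)·x^2+6·sin(5x)·x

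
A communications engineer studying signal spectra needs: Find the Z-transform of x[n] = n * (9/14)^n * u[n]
Using the property Z{n*a^n*u[n]}=az/(z-a)^2
With a=9/14: X(z)=(9/14)z/(z - 9/14)^2, |z| > 9/14

Answer: (9/14)z/(z - 9/14)^2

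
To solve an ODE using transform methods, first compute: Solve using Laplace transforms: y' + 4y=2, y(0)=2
Take L of both sides: sY(s)-2+4Y(s)=2/s
Y(s)(s+4)=2/s+2
Y(s)=2/(s(s+4))+2/(s+4)
Partial fractions: 2/(s(s+4))=(1/2)/s - (1/2)/(s+4)
So Y(s)=(1/2)/s+(3/2)/(s+4)
Inverse transform (L^(-1){1/s}=1, L^(-1){1/(s+4)}=e^(-4t)):

Answer: y(t)=1/2+(3/2)·e^(-4t)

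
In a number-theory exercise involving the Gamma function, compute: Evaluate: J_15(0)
J_n(0)=0 for all n > 0 (Bessel function of first kind)
J_15(0)=0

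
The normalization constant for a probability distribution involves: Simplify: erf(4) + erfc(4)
By definition erfc(x) = 1 - erf(x)
erf(4)+erfc(4) = erf(4)+1 - erf(4) = 1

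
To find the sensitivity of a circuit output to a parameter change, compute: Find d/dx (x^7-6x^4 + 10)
Power rule: d/dx(ax^n)=n·a·x^(n-1)
Term by term: 7·x^6-24·x^3

Answer: 7x^6-24x^3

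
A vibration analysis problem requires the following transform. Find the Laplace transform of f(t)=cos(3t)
L{cos(wt)} = s/(s²+w²)
L{cos(3t)} = s/(s²+9)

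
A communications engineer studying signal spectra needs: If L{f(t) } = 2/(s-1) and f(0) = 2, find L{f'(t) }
L{f'(t)}=s·F(s) - f(0)=2s/(s-1) - 2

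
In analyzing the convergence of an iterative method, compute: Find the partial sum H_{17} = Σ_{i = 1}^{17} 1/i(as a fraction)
H_17=1 + 1/2 + 1/3 + ... + 1/17
=42142223/12252240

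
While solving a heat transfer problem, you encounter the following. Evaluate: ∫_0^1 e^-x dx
Antiderivative: -e^-x
Evaluate: -(e^-1 - 1)

Answer: (e^-1 - 1)/(-1)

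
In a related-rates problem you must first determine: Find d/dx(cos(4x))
Chain rule: d/dx[cos(u)] = -sin(u)·u' where u = 4x
u' = 4

Answer: -4·sin(4x)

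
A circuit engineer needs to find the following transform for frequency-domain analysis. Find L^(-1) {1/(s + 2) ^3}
L^(-1){1/(s-a)^n} = t^(n-1)·e^(at)/(n-1)!
Here a = -2, n = 3: t^2·e^(-2t)/2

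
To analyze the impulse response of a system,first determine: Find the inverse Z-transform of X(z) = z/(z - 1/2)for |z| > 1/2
Standard pair: z/(z-a) <-> a^n * u[n] for causal signals
With a = 1/2: x[n] = (1/2)^n * u[n]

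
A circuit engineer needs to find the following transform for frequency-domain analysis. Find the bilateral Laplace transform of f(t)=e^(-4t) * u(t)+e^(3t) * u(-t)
For e^(-4t)*u(t): L = 1/(s + 4), Re(s) > -4
For e^(3t)*u(-t): L = -1/(s-3), Re(s) < 3
Combined: F(s) = 1/(s + 4) - 1/(s-3), -4 < Re(s) < 3

Answer: 1/(s + 4) - 1/(s-3), ROC: -4 < Re(s) < 3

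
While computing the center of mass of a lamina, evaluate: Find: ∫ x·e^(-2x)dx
Integration by parts: u=x, dv=e^(-2x) dx
du=dx, v=e^(-2x)/(-2)
=x·e^(-2x)/(-2) - ∫ e^(-2x)/(-2) dx
=x·e^(-2x)/(-2) - e^(-2x)/4+C

Answer: e^(-2x)(x/(-2)-1/4)+C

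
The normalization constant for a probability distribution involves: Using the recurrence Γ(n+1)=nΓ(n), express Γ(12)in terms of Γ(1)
Γ(12)=11Γ(11)=11·10Γ(10)=...=11!·Γ(1)=39916800·Γ(1)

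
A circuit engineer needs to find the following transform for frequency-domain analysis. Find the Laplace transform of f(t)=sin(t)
L{sin(wt)} = w/(s²+w²)
L{sin(t)} = 1/(s²+1)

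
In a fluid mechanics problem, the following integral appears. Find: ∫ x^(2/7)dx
Power rule: ∫ x^(2/7) dx=x^(9/7)/(9/7) + C

Answer: (7/9)·x^(9/7) + C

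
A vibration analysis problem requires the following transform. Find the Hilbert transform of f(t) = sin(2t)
The Hilbert transform shifts each frequency component by -pi/2.
H{sin(wt)} = -cos(wt)
With w = 2: H{sin(2t)} = -cos(2t)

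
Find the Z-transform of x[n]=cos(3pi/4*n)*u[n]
Z{cos(w0*n)*u[n]}=z(z - cos(w0))/(z^2-2z*cos(w0)+1)
With w0=3pi/4: X(z)=z(z - cos(3pi/4))/(z^2-2z*cos(3pi/4)+1)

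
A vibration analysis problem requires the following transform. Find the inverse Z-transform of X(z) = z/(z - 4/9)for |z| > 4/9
Standard pair: z/(z-a) <-> a^n*u[n] for causal signals
With a=4/9: x[n]=(4/9)^n*u[n]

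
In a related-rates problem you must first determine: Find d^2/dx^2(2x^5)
Apply power rule 2 times:
d^1: 10x^4
d^2: 40x^3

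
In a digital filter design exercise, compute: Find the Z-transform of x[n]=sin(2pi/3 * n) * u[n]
Z{sin(w0 * n) * u[n]}=z * sin(w0)/(z^2 - 2z * cos(w0) + 1)
With w0=2pi/3: X(z)=z * sin(2pi/3)/(z^2 - 2z * cos(2pi/3) + 1)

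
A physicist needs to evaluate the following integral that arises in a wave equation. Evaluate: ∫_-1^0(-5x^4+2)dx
Step 1: Find antiderivative F(x)=-x^5 + 2x
Step 2: F(0) - F(-1)=0 - (-1)=1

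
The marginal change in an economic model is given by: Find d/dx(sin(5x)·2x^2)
Product rule: (fg)'=f'g+fg'
f=sin(5x), f'=5·cos(5x)
g=2x^2, g'=4x

Answer: 10·cos(5x)·x^2+4·sin(5x)·x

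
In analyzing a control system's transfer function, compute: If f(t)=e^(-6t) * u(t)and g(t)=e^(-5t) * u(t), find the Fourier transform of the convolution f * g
By the convolution theorem: F{f * g}=F(omega) * G(omega)
F(omega)=1/(6+j * omega), G(omega)=1/(5+j * omega)
F{f * g}=1/((6+j * omega)(5+j * omega))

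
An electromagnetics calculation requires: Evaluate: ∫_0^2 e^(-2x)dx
Antiderivative: (1/(-2))e^(-2x)
Evaluate: (1/(-2))(e^-4 - 1)

Answer: (e^-4 - 1)/(-2)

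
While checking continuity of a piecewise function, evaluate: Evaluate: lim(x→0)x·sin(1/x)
Squeeze theorem: -|x| ≤ x·sin(1/x) ≤ |x|
Since x → 0 as x → 0, by squeeze theorem the limit is 0

Answer: 0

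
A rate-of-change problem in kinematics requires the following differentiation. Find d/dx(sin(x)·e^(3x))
Product rule: (fg)'=f'g+fg'
f=sin(x), f'=cos(x)
g=e^(3x), g'=3·e^(3x)

Answer: cos(x)·e^(3x)+3·sin(x)·e^(3x)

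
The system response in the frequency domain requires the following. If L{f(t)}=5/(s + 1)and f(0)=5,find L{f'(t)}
L{f'(t)} = s·F(s) - f(0) = 5s/(s+1)-5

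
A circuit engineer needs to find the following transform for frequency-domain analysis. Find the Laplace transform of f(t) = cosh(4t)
L{cosh(at)} = s/(s²-a²)
L{cosh(4t)} = s/(s²-16)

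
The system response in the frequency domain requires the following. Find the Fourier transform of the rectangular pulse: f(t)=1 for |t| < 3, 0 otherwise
F(omega)=integral from -3 to 3 of e^(-j * omega * t) dt
=2 * sin(3 * omega)/omega=6 * sinc(3 * omega/pi)

Answer: 2 * sin(3 * omega)/omega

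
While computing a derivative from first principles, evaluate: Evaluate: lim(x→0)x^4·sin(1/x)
Squeeze theorem: -|x^4| ≤ x^4·sin(1/x) ≤ |x^4|
Since x^4 → 0 as x → 0, by squeeze theorem the limit is 0

Answer: 0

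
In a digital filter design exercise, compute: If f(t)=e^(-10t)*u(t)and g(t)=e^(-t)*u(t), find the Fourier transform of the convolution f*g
By the convolution theorem: F{f*g} = F(omega)*G(omega)
F(omega) = 1/(10+j*omega), G(omega) = 1/(1+j*omega)
F{f*g} = 1/((10+j*omega)(1+j*omega))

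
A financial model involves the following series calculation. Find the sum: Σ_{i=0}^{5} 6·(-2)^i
Geometric series: S=a(1 - r^n)/(1 - r)
a=6, r=-2, n=6
S=6(1 - 64)/3=-126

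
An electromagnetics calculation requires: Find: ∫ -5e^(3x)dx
Since d/dx[e^(3x)] = 3e^(3x), we get -5/3 e^(3x) + C

Answer: (-5/3)e^(3x) + C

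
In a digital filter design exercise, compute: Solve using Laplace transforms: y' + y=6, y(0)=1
Take L of both sides: sY(s) - 1 + Y(s) = 6/s
Y(s)(s + 1) = 6/s + 1
Y(s) = 6/(s(s + 1)) + 1/(s + 1)
Partial fractions: 6/(s(s + 1)) = 6/s - 6/(s + 1)
So Y(s) = 6/s - 5/(s + 1)
Inverse transform (L^(-1){1/s} = 1, L^(-1){1/(s + 1)} = e^(-t)):

Answer: y(t) = 6 - 5·e^(-t)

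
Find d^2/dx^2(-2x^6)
Apply power rule 2 times:
d^1: -12x^5
d^2: -60x^4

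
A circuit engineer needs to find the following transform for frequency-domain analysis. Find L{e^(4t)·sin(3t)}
First shifting: L{e^(at)f(t)}=F(s-a)
L{sin(3t)}=3/(s² + 9)
Shift: 3/((s-4)² + 9)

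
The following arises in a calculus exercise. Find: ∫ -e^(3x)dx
Since d/dx[e^(3x)] = 3e^(3x), we get -1/3 e^(3x)+C

Answer: (-1/3)e^(3x)+C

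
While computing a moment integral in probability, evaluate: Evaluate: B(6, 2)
B(x,y) = Γ(x)Γ(y)/Γ(x + y) = (x-1)!(y-1)!/(x + y-1)!
B(6,2) = 5!·1!/7! = 1/42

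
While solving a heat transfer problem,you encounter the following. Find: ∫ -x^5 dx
Using power rule: ∫ -x^5 dx = -1/6 x^6 + C = (-1/6)x^6 + C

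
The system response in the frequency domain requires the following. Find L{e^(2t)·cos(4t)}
First shifting: L{e^(at)f(t)}=F(s-a)
L{cos(4t)}=s/(s²+16)
Shift: (s-2)/((s-2)²+16)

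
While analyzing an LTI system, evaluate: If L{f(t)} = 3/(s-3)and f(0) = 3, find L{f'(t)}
L{f'(t)}=s·F(s) - f(0)=3s/(s-3) - 3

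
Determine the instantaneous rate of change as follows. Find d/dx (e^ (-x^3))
Chain rule: d/dx[e^u]=e^u · u' where u=-x^3
u'=-3x^2

Answer: -3x^2·e^(-x^3)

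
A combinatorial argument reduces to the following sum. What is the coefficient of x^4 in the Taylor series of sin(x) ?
sin(x) has only odd powers. Coefficient of x^4=0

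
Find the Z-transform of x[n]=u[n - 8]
Using the time-shift property: Z{u[n-8]} = z^(-8)*z/(z-1)
= z^(-7)/(z-1)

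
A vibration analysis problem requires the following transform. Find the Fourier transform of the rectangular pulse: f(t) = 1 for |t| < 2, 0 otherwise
F(omega)=integral from -2 to 2 of e^(-j * omega * t) dt
=2 * sin(2 * omega)/omega=4 * sinc(2 * omega/pi)

Answer: 2 * sin(2 * omega)/omega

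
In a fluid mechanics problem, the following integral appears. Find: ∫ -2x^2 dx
Using power rule: ∫ -2x^2 dx=-2/3 x^3+C=(-2/3)x^3+C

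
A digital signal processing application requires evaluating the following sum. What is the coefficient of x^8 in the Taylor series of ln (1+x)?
ln(1+x)=Σ (-1)^(n+1) x^n/n
Coefficient of x^8=(-1)^9/8=-1/8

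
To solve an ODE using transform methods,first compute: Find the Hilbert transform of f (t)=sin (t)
The Hilbert transform shifts each frequency component by -pi/2.
H{sin(wt)}=-cos(wt)
With w=1: H{sin(t)}=-cos(t)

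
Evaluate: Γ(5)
Γ(n)=(n-1)! for positive integers
Γ(5)=4!=24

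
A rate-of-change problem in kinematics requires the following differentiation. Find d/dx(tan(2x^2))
Chain rule: d/dx[tan(u)] = sec²(u)·u' where u = 2x^2
u' = 4x

Answer: 4x·sec²(2x^2)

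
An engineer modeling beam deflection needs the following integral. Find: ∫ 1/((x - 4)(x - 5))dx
Partial fractions: 1/((x-4)(x-5))=A/(x-4)+B/(x-5)
A=-1, B=1
∫ [-1· 1/(x-4)+1· 1/(x-5)] dx
=(1)[ln|x-5| - ln|x-4|]+C

Answer: ln|(x-5)/(x-4)|+C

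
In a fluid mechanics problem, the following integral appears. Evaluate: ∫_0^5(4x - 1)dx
Step 1: Find antiderivative F(x) = 2x^2 - x
Step 2: F(5) - F(0) = 45 - (0) = 45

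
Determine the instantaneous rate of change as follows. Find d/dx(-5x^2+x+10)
Power rule: d/dx(ax^n)=n·a·x^(n-1)
Term by term: -10·x + 1

Answer: -10x + 1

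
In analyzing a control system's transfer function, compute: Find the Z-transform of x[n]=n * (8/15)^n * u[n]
Using the property Z{n * a^n * u[n]} = az/(z-a)^2
With a = 8/15: X(z) = (8/15)z/(z - 8/15)^2, |z| > 8/15

Answer: (8/15)z/(z - 8/15)^2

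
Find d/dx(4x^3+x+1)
Power rule: d/dx(ax^n) = n·a·x^(n-1)
Term by term: 12·x^2 + 1

Answer: 12x^2 + 1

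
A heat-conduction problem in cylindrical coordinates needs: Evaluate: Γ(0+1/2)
Γ(1/2) = √π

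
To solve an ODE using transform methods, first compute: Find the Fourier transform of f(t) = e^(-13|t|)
Using the standard pair: F{e^(-a|t|)} = 2a/(a^2+omega^2)
With a = 13: F(omega) = 26/(169+omega^2)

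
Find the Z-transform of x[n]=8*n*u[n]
Z{n*u[n]}=z/(z-1)^2
By linearity: Z{8*n*u[n]}=8z/(z-1)^2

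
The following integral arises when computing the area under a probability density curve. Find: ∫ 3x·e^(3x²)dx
Let u=3x², du=6x dx
∫ (1/2)e^u du=e^u/2 + C

Answer: e^(3x²)/2 + C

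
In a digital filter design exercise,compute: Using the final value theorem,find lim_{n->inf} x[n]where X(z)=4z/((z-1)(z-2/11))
Final value theorem: lim x[n]=lim_{z->1} (z-1)*X(z)
(z-1)*X(z)=4z/(z-2/11)
As z->1: 4/(1-2/11)=4/(9/11)=44/9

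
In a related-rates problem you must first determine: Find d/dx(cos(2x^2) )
Chain rule: d/dx[cos(u)] = -sin(u)·u' where u = 2x^2
u' = 4x

Answer: -4x·sin(2x^2)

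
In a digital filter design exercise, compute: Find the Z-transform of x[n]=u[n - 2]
Using the time-shift property: Z{u[n-2]}=z^(-2)*z/(z-1)
=z^(-1)/(z-1)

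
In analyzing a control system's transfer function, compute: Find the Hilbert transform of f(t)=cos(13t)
The Hilbert transform shifts each frequency component by -pi/2.
H{cos(wt)} = sin(wt)
With w = 13: H{cos(13t)} = sin(13t)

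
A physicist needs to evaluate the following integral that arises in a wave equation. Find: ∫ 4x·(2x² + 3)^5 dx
Let u=2x²+3, du=4x dx
∫ u^5 du=u^6/6+C

Answer: (2x²+3)^6/6+C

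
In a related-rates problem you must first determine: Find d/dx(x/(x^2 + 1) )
Quotient rule: (f/g)'=(f'g - fg')/g²
f=x, f'=1
g=x^2 + 1, g'=2x

Answer: (1·(x^2 + 1) - 2x^2)/(x^2 + 1)²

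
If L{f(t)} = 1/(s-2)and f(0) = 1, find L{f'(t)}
L{f'(t)} = s·F(s) - f(0) = s/(s-2)-1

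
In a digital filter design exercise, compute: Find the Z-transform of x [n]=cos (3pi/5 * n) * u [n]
Z{cos(w0 * n) * u[n]} = z(z - cos(w0))/(z^2-2z * cos(w0)+1)
With w0 = 3pi/5: X(z) = z(z - cos(3pi/5))/(z^2-2z * cos(3pi/5)+1)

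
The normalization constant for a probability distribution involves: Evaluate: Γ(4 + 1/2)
Γ(n + 1/2) = (2n)!√π/(4^n·n!)
= 40320√π/(256·24) = (105/16)·√π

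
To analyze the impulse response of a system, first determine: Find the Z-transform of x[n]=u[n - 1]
Using the time-shift property: Z{u[n-1]} = z^(-1)*z/(z-1)
= z^(0)/(z-1)

Answer: 1/(z-1)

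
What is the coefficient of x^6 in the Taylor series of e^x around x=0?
Taylor series of e^x=Σ x^n/n!
Coefficient of x^6=1/6!=1/720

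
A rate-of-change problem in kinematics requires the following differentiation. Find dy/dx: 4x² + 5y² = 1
Differentiate: 8x+10y·(dy/dx) = 0
dy/dx = -8x/(10y) = -(4/5)·(x/y)

Answer: dy/dx = -(4/5)·(x/y)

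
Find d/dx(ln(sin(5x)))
Chain rule: d/dx[ln(u)]=u'/u where u=sin(5x)
u'=5cos(5x)

Answer: (5cos(5x))/(sin(5x))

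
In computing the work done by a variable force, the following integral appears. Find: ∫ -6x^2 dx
Using power rule: ∫ -6x^2 dx=-6/3 x^3 + C=-2x^3 + C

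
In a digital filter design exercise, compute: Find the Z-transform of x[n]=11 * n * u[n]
Z{n * u[n]}=z/(z-1)^2
By linearity: Z{11 * n * u[n]}=11z/(z-1)^2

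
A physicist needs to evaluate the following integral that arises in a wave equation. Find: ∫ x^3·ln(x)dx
By parts: u=ln(x), dv=x^3 dx
du=1/x dx, v=x^4/4
=x^4·ln(x)/4 - ∫ x^3/4 dx
=x^4·ln(x)/4 - x^4/16 + C

Answer: x^4(ln(x)/4 - 1/16) + C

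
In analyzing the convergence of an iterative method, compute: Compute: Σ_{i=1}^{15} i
Using formula: Σ i^1=n(n+1)/2=15·16/2=120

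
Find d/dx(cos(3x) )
Chain rule: d/dx[cos(u)]=-sin(u)·u' where u=3x
u'=3

Answer: -3·sin(3x)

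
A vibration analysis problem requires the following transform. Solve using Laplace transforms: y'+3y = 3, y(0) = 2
Take L of both sides: sY(s) - 2 + 3Y(s)=3/s
Y(s)(s + 3)=3/s + 2
Y(s)=3/(s(s + 3)) + 2/(s + 3)
Partial fractions: 3/(s(s + 3))=1/s - 1/(s + 3)
So Y(s)=1/s + 1/(s + 3)
Inverse transform (L^(-1){1/s}=1, L^(-1){1/(s + 3)}=e^(-3t)):

Answer: y(t)=1 + e^(-3t)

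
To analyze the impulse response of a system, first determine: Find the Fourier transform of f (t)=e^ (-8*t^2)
The Fourier transform of a Gaussian e^(-a*t^2) is sqrt(pi/a)*e^(-omega^2/(4a)).
With a = 8: F(omega) = sqrt(pi/8)*e^(-omega^2/32)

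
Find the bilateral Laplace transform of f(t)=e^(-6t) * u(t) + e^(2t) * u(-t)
For e^(-6t)*u(t): L=1/(s+6), Re(s) > -6
For e^(2t)*u(-t): L=-1/(s-2), Re(s) < 2
Combined: F(s)=1/(s+6)-1/(s-2), -6 < Re(s) < 2

Answer: 1/(s+6)-1/(s-2), ROC: -6 < Re(s) < 2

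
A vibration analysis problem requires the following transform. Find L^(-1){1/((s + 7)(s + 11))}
Partial fractions: 1/((s + 7)(s + 11))=A/(s + 7) + B/(s + 11)
Cover-up: A=1/(s + 11)|_{s=-7}=1/4; B=1/(s + 7)|_{s=-11}=-1/4
L^(-1)=(1/4)e^(-7t) - (1/4)e^(-11t)

Answer: (1/4)(e^(-7t) - e^(-11t))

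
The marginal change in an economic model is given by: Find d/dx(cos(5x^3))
Chain rule: d/dx[cos(u)]=-sin(u)·u' where u=5x^3
u'=15x^2

Answer: -15x^2·sin(5x^3)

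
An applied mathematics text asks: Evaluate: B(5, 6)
B(x,y)=Γ(x)Γ(y)/Γ(x+y)=(x-1)!(y-1)!/(x+y-1)!
B(5,6)=4!·5!/10!=1/1260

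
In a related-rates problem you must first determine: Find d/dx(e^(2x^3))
Chain rule: d/dx[e^u] = e^u · u' where u = 2x^3
u' = 6x^2

Answer: 6x^2·e^(2x^3)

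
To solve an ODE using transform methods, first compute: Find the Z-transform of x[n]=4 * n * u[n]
Z{n*u[n]}=z/(z-1)^2
By linearity: Z{4*n*u[n]}=4z/(z-1)^2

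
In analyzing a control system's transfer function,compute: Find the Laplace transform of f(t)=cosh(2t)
L{cosh(at)}=s/(s²-a²)
L{cosh(2t)}=s/(s²-4)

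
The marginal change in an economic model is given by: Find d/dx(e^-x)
Chain rule: d/dx[e^u]=e^u · u' where u=-x
u'=-1

Answer: -1·e^-x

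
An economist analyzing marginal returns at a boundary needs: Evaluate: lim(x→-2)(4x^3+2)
Polynomial is continuous, so substitute x = -2:
4·(-2)^3+2 = -30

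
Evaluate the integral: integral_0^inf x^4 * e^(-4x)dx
This is a Gamma integral. Substitute u = 4x (du = 4 dx):
integral_0^inf x^4*e^(-4x) dx = (1/4^5) integral_0^inf u^4*e^(-u) du
= Gamma(5)/4^5 = 4!/4^5 = 24/1024

Answer: 3/128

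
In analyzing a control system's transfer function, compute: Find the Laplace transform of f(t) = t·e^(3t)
L{t·e^(at)}=1/(s-a)²
L{t·e^(3t)}=1/(s-3)²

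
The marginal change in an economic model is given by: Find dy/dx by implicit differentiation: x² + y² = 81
Differentiate both sides: 2x+2y·(dy/dx) = 0
Solve: dy/dx = -2x/(2y) = -x/y

Answer: dy/dx = -x/y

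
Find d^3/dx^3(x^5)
Apply power rule 3 times:
d^1: 5x^4
d^2: 20x^3
d^3: 60x^2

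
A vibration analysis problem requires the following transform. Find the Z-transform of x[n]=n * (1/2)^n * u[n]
Using the property Z{n * a^n * u[n]}=az/(z-a)^2
With a=1/2: X(z)=(1/2)z/(z - 1/2)^2, |z| > 1/2

Answer: (1/2)z/(z - 1/2)^2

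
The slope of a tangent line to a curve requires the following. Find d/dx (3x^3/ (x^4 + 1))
Quotient rule: (f/g)'=(f'g - fg')/g²
f=3x^3, f'=9x^2
g=x^4 + 1, g'=4x^3

Answer: (9x^2·(x^4 + 1) - 12x^6)/(x^4 + 1)²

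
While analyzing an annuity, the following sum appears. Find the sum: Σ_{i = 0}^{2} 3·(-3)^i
Geometric series: S = a(1 - r^n)/(1 - r)
a = 3, r = -3, n = 3
S = 3(1+27)/4 = 21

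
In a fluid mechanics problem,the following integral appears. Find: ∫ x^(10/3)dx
Power rule: ∫ x^(10/3) dx = x^(13/3)/(13/3) + C

Answer: (3/13)·x^(13/3) + C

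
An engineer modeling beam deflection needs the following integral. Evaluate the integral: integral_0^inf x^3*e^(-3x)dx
This is a Gamma integral. Substitute u=3x (du=3 dx):
integral_0^inf x^3 * e^(-3x) dx=(1/3^4) integral_0^inf u^3 * e^(-u) du
=Gamma(4)/3^4=3!/3^4=6/81

Answer: 2/27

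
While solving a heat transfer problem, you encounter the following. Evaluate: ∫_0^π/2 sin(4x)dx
Antiderivative: -cos(4x)/4
Evaluate at bounds: [-cos(4·π/2)/4] - [-cos(4·0)/4]
=(-(1)+(1))/4=0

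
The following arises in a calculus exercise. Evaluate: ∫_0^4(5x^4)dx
Step 1: Find antiderivative F(x)=x^5
Step 2: F(4) - F(0)=1024 - (0)=1024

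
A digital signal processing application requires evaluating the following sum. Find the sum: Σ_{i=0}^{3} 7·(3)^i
Geometric series: S = a(1 - r^n)/(1 - r)
a = 7, r = 3, n = 4
S = 7(1 - 81)/-2 = 280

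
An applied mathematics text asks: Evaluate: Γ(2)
Γ(n)=(n-1)! for positive integers
Γ(2)=1!=1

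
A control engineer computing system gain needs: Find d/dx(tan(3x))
Chain rule: d/dx[tan(u)] = sec²(u)·u' where u = 3x
u' = 3

Answer: 3·sec²(3x)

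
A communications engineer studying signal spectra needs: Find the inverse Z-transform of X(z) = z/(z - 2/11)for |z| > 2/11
Standard pair: z/(z-a) <-> a^n * u[n] for causal signals
With a=2/11: x[n]=(2/11)^n * u[n]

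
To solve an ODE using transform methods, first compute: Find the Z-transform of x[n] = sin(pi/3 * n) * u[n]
Z{sin(w0 * n) * u[n]}=z * sin(w0)/(z^2-2z * cos(w0)+1)
With w0=pi/3: X(z)=z * sin(pi/3)/(z^2-2z * cos(pi/3)+1)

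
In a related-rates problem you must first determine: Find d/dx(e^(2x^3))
Chain rule: d/dx[e^u] = e^u · u' where u = 2x^3
u' = 6x^2

Answer: 6x^2·e^(2x^3)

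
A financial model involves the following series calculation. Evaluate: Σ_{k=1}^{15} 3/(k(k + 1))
Partial fractions: 3/(k(k+1)) = 3/k - 3/(k+1)
Telescoping sum: 3(1-1/16) = 3·15/16

Answer: 45/16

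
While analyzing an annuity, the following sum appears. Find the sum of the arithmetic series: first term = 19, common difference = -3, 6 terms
Last term: a_n=19 + (6 - 1)·-3=4
Sum=n(a_1 + a_n)/2=6(19 + 4)/2=69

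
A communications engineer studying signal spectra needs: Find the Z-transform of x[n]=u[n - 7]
Using the time-shift property: Z{u[n-7]} = z^(-7) * z/(z-1)
= z^(-6)/(z-1)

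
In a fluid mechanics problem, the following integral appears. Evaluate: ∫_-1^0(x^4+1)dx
Step 1: Find antiderivative F(x)=(1/5)x^5+x
Step 2: F(0) - F(-1)=0 - (-6/5)=6/5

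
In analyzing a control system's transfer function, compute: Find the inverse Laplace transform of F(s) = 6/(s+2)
L^(-1){6/(s-a)}=c·e^(at)
Here a=-2, c=6

Answer: 6e^(-2t)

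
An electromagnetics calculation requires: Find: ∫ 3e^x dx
Since d/dx[e^x]=+e^x, we get 3e^x+C

Answer: 3e^x+C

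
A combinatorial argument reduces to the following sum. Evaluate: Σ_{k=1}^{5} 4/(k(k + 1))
Partial fractions: 4/(k(k + 1)) = 4/k - 4/(k + 1)
Telescoping sum: 4(1 - 1/6) = 4·5/6

Answer: 10/3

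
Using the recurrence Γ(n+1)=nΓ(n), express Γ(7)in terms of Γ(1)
Γ(7) = 6Γ(6) = 6·5Γ(5) = ... = 6!·Γ(1) = 720·Γ(1)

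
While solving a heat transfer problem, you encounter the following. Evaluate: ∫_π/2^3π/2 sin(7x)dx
Antiderivative: -cos(7x)/7
Evaluate at bounds: [-cos(7·3π/2)/7] - [-cos(7·π/2)/7]
=(-(0)+(0))/7=0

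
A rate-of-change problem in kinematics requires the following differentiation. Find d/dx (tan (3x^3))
Chain rule: d/dx[tan(u)]=sec²(u)·u' where u=3x^3
u'=9x^2

Answer: 9x^2·sec²(3x^3)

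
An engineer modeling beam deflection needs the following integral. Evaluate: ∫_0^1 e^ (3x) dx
Antiderivative: (1/3)e^(3x)
Evaluate: (1/3)(e^3 - 1)

Answer: (e^3 - 1)/3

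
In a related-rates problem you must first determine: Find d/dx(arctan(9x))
d/dx[arctan(u)]=u'/(1 + u²), u=9x, u'=9

Answer: 9/(1 + 81x²)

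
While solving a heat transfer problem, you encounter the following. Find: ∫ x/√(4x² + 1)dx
Let u = 4x² + 1, du = 8x dx
∫ (1/8)·u^(-1/2) du = √u/4 + C

Answer: √(4x² + 1)/4 + C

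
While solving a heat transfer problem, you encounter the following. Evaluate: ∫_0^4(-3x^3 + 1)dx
Step 1: Find antiderivative F(x) = (-3/4)x^4 + x
Step 2: F(4) - F(0) = -188 - (0) = -188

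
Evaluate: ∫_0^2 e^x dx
Antiderivative: e^x
Evaluate: (e^2-1)

Answer: e^2-1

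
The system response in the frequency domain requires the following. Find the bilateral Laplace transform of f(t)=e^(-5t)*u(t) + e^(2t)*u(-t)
For e^(-5t) * u(t): L=1/(s+5), Re(s) > -5
For e^(2t) * u(-t): L=-1/(s-2), Re(s) < 2
Combined: F(s)=1/(s+5)-1/(s-2), -5 < Re(s) < 2

Answer: 1/(s+5)-1/(s-2), ROC: -5 < Re(s) < 2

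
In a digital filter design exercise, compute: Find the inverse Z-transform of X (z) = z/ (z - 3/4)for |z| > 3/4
Standard pair: z/(z-a) <-> a^n * u[n] for causal signals
With a = 3/4: x[n] = (3/4)^n * u[n]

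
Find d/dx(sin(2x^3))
Chain rule: d/dx[sin(u)]=cos(u)·u' where u=2x^3
u'=6x^2

Answer: 6x^2·cos(2x^3)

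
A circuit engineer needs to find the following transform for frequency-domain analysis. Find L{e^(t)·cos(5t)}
First shifting: L{e^(at)f(t)}=F(s-a)
L{cos(5t)}=s/(s² + 25)
Shift: (s-1)/((s-1)² + 25)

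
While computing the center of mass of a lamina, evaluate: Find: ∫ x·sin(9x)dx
By parts: u=x, dv=sin(9x) dx
du=dx, v=-cos(9x)/9
=-x·cos(9x)/9+sin(9x)/9²+C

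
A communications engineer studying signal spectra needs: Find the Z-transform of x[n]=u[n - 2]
Using the time-shift property: Z{u[n-2]}=z^(-2) * z/(z-1)
=z^(-1)/(z-1)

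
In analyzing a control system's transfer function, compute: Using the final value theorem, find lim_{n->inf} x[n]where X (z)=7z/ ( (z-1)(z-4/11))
Final value theorem: lim x[n]=lim_{z->1} (z-1) * X(z)
(z-1) * X(z)=7z/(z-4/11)
As z->1: 7/(1 - 4/11)=7/(7/11)=11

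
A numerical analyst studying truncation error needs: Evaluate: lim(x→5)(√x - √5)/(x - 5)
Multiply by conjugate (√x + √5)/(√x + √5):
=(x - 5)/((x - 5)(√x + √5))=1/(√x + √5)
As x → 5: 1/(2√5)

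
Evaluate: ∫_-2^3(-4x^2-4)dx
Step 1: Find antiderivative F(x)=(-4/3)x^3-4x
Step 2: F(3) - F(-2)=-48 - (56/3)=-200/3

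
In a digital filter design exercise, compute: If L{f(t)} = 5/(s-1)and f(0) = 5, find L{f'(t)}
L{f'(t)} = s·F(s) - f(0) = 5s/(s-1) - 5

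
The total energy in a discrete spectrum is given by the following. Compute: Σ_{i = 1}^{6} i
Using formula: Σ i^1 = n(n + 1)/2 = 6·7/2 = 21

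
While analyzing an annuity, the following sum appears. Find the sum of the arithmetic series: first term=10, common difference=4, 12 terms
Last term: a_n = 10 + (12 - 1)·4 = 54
Sum = n(a_1 + a_n)/2 = 12(10 + 54)/2 = 384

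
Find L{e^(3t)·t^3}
First shifting: L{e^(at)f(t)} = F(s-a)
L{t^3} = 6/s^4
Shift s → s-3: 6/(s-3)^4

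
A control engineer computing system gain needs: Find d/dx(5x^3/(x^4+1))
Quotient rule: (f/g)' = (f'g - fg')/g²
f = 5x^3, f' = 15x^2
g = x^4 + 1, g' = 4x^3

Answer: (15x^2·(x^4 + 1) - 20x^6)/(x^4 + 1)²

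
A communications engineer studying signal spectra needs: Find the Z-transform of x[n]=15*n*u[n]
Z{n * u[n]} = z/(z-1)^2
By linearity: Z{15 * n * u[n]} = 15z/(z-1)^2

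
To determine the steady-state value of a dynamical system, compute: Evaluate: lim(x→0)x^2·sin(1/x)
Squeeze theorem: -|x^2| ≤ x^2·sin(1/x) ≤ |x^2|
Since x^2 → 0 as x → 0, by squeeze theorem the limit is 0

Answer: 0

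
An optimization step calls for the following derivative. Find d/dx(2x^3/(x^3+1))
Quotient rule: (f/g)' = (f'g - fg')/g²
f = 2x^3, f' = 6x^2
g = x^3+1, g' = 3x^2

Answer: (6x^2·(x^3+1)-6x^5)/(x^3+1)²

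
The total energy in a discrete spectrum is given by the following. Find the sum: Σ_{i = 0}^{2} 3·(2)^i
Geometric series: S = a(1 - r^n)/(1 - r)
a = 3, r = 2, n = 3
S = 3(1-8)/-1 = 21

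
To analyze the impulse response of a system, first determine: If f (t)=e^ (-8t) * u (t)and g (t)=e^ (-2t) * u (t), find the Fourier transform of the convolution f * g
By the convolution theorem: F{f*g} = F(omega)*G(omega)
F(omega) = 1/(8 + j*omega), G(omega) = 1/(2 + j*omega)
F{f*g} = 1/((8 + j*omega)(2 + j*omega))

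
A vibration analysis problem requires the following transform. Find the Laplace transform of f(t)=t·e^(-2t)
L{t·e^(at)} = 1/(s-a)²
L{t·e^(-2t)} = 1/(s+2)²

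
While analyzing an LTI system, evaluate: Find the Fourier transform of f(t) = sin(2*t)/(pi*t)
sin(W*t)/(pi*t) = (W/pi)*sinc(W*t/pi) is the impulse response of the ideal low-pass filter with cutoff W (here W = 2).
Its Fourier transform is a rectangular function:
F(omega) = 1 for |omega| < 2, 0 otherwise

Answer: rect(omega/4) [i.e., 1 for |omega| < 2, 0 otherwise]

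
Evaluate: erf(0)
erf(0)=0 (error function is odd and erf(0)=0 by definition)

Answer: 0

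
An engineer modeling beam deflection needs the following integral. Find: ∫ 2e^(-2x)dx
Since d/dx[e^(-2x)]=-2e^(-2x), we get -1 e^(-2x)+C

Answer: -e^(-2x)+C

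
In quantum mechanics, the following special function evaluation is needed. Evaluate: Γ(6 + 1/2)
Γ(n+1/2)=(2n)!√π/(4^n·n!)
=479001600√π/(4096·720)=(10395/64)·√π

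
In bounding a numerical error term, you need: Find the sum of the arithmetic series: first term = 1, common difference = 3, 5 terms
Last term: a_n=1+(5-1)·3=13
Sum=n(a_1+a_n)/2=5(1+13)/2=35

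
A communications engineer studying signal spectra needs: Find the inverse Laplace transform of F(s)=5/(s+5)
L^(-1){5/(s-a)}=c·e^(at)
Here a=-5, c=5

Answer: 5e^(-5t)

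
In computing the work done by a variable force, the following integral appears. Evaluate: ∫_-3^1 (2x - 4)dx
Step 1: Find antiderivative F(x) = x^2-4x
Step 2: F(1) - F(-3) = -3 - (21) = -24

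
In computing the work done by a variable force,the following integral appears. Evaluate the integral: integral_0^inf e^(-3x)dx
integral_0^inf e^(-3x) dx=[-1/3*e^(-3x)]_0^inf
=0 - (-1/3)=1/3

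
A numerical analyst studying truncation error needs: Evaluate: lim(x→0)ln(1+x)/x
L'Hôpital (0/0): lim 1/(1+x) / 1=1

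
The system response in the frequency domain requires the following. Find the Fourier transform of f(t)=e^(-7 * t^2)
The Fourier transform of a Gaussian e^(-a*t^2) is sqrt(pi/a)*e^(-omega^2/(4a)).
With a = 7: F(omega) = sqrt(pi/7)*e^(-omega^2/28)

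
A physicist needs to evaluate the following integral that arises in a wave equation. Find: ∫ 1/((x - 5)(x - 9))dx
Partial fractions: 1/((x-5)(x-9))=A/(x-5)+B/(x-9)
A=-1/4, B=1/4
∫ [-1/4· 1/(x-5)+1/4· 1/(x-9)] dx
=(1/4)[ln|x-9| - ln|x-5|]+C

Answer: (1/4)·ln|(x-9)/(x-5)|+C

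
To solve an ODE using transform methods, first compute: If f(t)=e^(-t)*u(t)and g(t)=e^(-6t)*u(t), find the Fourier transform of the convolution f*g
By the convolution theorem: F{f*g} = F(omega)*G(omega)
F(omega) = 1/(1 + j*omega), G(omega) = 1/(6 + j*omega)
F{f*g} = 1/((1 + j*omega)(6 + j*omega))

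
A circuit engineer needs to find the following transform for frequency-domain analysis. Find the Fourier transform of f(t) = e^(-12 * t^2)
The Fourier transform of a Gaussian e^(-a*t^2) is sqrt(pi/a)*e^(-omega^2/(4a)).
With a = 12: F(omega) = sqrt(pi/12)*e^(-omega^2/48)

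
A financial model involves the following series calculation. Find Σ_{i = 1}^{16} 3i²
=3·n(n + 1)(2n + 1)/6=3·16·17·33/6=4488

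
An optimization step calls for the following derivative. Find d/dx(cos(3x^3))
Chain rule: d/dx[cos(u)] = -sin(u)·u' where u = 3x^3
u' = 9x^2

Answer: -9x^2·sin(3x^3)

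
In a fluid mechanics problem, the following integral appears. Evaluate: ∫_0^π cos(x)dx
Antiderivative: sin(x)
Evaluate at bounds: [sin(1·π)/1] - [sin(1·0)/1]
= ((0) - (0))/1 = 0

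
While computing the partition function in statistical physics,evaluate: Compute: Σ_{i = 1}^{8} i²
Using formula: Σ i^2 = n(n + 1)(2n + 1)/6 = 8·9·17/6 = 204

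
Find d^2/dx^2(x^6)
Apply power rule 2 times:
d^1: 6x^5
d^2: 30x^4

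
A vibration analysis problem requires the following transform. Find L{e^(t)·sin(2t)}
First shifting: L{e^(at)f(t)}=F(s-a)
L{sin(2t)}=2/(s² + 4)
Shift: 2/((s-1)² + 4)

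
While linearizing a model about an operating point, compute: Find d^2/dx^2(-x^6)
Apply power rule 2 times:
d^1: -6x^5
d^2: -30x^4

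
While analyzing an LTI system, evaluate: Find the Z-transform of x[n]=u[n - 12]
Using the time-shift property: Z{u[n-12]}=z^(-12) * z/(z-1)
=z^(-11)/(z-1)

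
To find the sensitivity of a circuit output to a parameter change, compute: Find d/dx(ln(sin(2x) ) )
Chain rule: d/dx[ln(u)] = u'/u where u = sin(2x)
u' = 2cos(2x)

Answer: (2cos(2x))/(sin(2x))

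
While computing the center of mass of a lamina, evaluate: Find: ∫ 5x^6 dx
Using power rule: ∫ 5x^6 dx=5/7 x^7+C=(5/7)x^7+C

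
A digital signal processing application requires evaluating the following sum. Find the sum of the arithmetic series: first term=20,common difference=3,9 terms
Last term: a_n = 20+(9-1)·3 = 44
Sum = n(a_1+a_n)/2 = 9(20+44)/2 = 288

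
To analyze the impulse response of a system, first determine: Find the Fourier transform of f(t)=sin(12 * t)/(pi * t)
sin(W * t)/(pi * t)=(W/pi) * sinc(W * t/pi) is the impulse response of the ideal low-pass filter with cutoff W (here W=12).
Its Fourier transform is a rectangular function:
F(omega)=1 for |omega| < 12, 0 otherwise

Answer: rect(omega/24) [i.e., 1 for |omega| < 12, 0 otherwise]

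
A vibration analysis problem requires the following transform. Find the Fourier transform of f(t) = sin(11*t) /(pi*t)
sin(W * t)/(pi * t)=(W/pi) * sinc(W * t/pi) is the impulse response of the ideal low-pass filter with cutoff W (here W=11).
Its Fourier transform is a rectangular function:
F(omega)=1 for |omega| < 11, 0 otherwise

Answer: rect(omega/22) [i.e., 1 for |omega| < 11, 0 otherwise]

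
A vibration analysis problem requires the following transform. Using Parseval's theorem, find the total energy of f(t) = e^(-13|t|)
Parseval's theorem: E=integral |f(t)|^2 dt=(1/2pi) integral |F(omega)|^2 domega
E=integral_{-inf}^{inf} e^(-26|t|) dt=2 * integral_0^inf e^(-26t) dt=2/(2 * 13)=1/13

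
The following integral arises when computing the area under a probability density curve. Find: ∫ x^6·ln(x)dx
By parts: u = ln(x), dv = x^6 dx
du = 1/x dx, v = x^7/7
= x^7·ln(x)/7 - ∫ x^6/7 dx
= x^7·ln(x)/7 - x^7/49 + C

Answer: x^7(ln(x)/7 - 1/49) + C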